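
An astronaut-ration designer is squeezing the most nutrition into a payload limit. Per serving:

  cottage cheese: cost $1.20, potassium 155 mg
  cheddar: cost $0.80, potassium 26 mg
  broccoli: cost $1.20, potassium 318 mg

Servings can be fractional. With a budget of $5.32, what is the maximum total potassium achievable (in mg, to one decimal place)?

1409.8 mg

Potassium per dollar: broccoli 265, cottage cheese 129.2, cheddar 32.5.
With no serving limits, spend the whole cost allowance on broccoli: $5.32 / $1.20 × 318 mg = 1409.8 mg.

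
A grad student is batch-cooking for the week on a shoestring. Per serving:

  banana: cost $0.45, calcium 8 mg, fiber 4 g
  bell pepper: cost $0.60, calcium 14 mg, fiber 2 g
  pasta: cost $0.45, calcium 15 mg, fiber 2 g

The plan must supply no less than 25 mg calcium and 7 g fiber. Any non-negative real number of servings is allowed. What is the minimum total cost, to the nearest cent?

$1.01

Compare the cost at each extreme point of the feasible region.
banana only: max(25/8, 7/4) = 3.125 servings → $1.41.
bell pepper only: max(25/14, 7/2) = 3.5 servings → $2.10.
pasta only: max(25/15, 7/2) = 3.5 servings → $1.57.
banana + bell pepper with both tight: 1.2 servings and 1.1 servings → $1.20.
banana + pasta with both tight: 1.25 servings and 1 serving → $1.01.
bell pepper + pasta: intersection lies outside the first quadrant.
So the least-cost plan costs $1.01.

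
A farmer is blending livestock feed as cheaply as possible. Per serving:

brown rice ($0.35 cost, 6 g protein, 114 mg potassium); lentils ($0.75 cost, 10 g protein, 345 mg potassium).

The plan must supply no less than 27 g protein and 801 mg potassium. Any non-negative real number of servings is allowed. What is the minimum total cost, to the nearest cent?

$1.88

A basic optimal solution has at most two foods positive. Try each food alone and each pair with both targets met exactly.
brown rice only: max(27/6, 801/114) = 7.026 servings → $2.46.
lentils only: max(27/10, 801/345) = 2.7 servings → $2.02.
brown rice + lentils with both tight: 1.403 servings and 1.858 servings → $1.88.
Cheapest feasible corner: $1.88.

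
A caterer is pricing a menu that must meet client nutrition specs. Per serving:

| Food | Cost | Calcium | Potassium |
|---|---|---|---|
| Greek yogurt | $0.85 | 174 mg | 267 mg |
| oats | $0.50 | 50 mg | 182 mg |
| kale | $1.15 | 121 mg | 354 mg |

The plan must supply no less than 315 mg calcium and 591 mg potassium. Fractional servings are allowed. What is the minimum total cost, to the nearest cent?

An LP optimum is at a vertex; with two nutrient constraints at most two foods are used. Check each candidate.
Greek yogurt only: max(315/174, 591/267) = 2.213 servings → $1.88.
oats only: max(315/50, 591/182) = 6.3 servings → $3.15.
kale only: max(315/121, 591/354) = 2.603 servings → $2.99.
Greek yogurt + oats with both tight: 1.517 servings and 1.022 servings → $1.80.
Greek yogurt + kale with both tight: 1.366 servings and 0.6395 servings → $1.90.
oats + kale: the both-tight solution has a negative serving — not a feasible corner.
So the least-cost plan costs $1.80.

$1.80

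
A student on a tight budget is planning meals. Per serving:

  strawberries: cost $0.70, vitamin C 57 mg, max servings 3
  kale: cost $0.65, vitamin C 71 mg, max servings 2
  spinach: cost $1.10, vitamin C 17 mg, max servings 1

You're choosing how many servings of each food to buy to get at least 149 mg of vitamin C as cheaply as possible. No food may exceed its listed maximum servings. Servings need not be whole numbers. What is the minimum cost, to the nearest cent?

Cost per mg of vitamin C: kale $0.0092, strawberries $0.0123, spinach $0.0647.
Take 2 servings of kale: +142.0 mg vitamin C for $1.30 (total $1.30, still need 7.0 mg).
Take 0.1228 servings of strawberries: +7.0 mg vitamin C for $0.09 (total $1.39, still need 0.0 mg).
Greedy by cheapest-per-mg is optimal for a single linear constraint, so the minimum cost is $1.39.

$1.39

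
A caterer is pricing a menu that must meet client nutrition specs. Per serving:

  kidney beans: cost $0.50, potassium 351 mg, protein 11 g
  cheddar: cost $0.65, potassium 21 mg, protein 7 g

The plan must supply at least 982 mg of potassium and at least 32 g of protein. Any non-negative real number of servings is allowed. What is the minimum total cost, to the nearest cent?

An LP optimum is at a vertex; with two nutrient constraints at most two foods are used. Check each candidate.
kidney beans only: max(982/351, 32/11) = 2.909 servings → $1.45.
cheddar only: max(982/21, 32/7) = 46.76 servings → $30.40.
kidney beans + cheddar with both tight: 2.786 servings and 0.1932 servings → $1.52.
The minimum over all feasible corners is $1.45.

$1.45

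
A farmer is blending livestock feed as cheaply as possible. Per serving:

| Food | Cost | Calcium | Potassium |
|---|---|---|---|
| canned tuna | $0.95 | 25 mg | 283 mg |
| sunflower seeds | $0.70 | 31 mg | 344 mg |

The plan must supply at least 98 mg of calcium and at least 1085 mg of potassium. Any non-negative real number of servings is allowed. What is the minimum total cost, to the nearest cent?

With two linear requirements the optimum uses one or two foods; enumerate the corners.
canned tuna only: max(98/25, 1085/283) = 3.92 servings → $3.72.
sunflower seeds only: max(98/31, 1085/344) = 3.161 servings → $2.21.
canned tuna + sunflower seeds: intersection lies outside the first quadrant.
Cheapest feasible corner: $2.21.

$2.21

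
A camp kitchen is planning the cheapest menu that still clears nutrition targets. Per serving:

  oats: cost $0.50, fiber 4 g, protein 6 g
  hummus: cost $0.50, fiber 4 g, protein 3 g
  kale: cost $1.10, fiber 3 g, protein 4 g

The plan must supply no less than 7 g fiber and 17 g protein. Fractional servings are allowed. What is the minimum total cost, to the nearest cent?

For a min-cost LP with two ≥-constraints, a basic feasible solution has at most two positive variables.
oats only: max(7/4, 17/6) = 2.833 servings → $1.42.
hummus only: max(7/4, 17/3) = 5.667 servings → $2.83.
kale only: max(7/3, 17/4) = 4.25 servings → $4.67.
oats + hummus: intersection lies outside the first quadrant.
oats + kale: intersection lies outside the first quadrant.
hummus + kale: the both-tight solution has a negative serving — not a feasible corner.
Cheapest feasible corner: $1.42.

$1.42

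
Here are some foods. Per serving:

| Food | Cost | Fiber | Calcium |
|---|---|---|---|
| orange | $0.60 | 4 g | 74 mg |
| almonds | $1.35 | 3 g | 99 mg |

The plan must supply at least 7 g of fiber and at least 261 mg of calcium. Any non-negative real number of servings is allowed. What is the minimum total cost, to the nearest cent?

For a min-cost LP with two ≥-constraints, a basic feasible solution has at most two positive variables.
orange only: max(7/4, 261/74) = 3.527 servings → $2.12.
almonds only: max(7/3, 261/99) = 2.636 servings → $3.56.
orange + almonds with both targets exact would need a negative amount; discard.
Cheapest feasible corner: $2.12.

$2.12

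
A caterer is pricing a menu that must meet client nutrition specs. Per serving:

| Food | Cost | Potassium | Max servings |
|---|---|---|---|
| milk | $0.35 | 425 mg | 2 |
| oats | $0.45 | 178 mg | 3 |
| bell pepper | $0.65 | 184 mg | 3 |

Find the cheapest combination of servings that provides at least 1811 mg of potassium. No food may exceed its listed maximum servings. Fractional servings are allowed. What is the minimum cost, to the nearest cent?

$3.56

Cost per mg of potassium: milk $0.0008, oats $0.0025, bell pepper $0.0035.
Take 2 servings of milk: +850.0 mg potassium for $0.70 (total $0.70, still need 961.0 mg).
Take 3 servings of oats: +534.0 mg potassium for $1.35 (total $2.05, still need 427.0 mg).
Take 2.321 servings of bell pepper: +427.0 mg potassium for $1.51 (total $3.56, still need 0.0 mg).
Greedy by cheapest-per-mg is optimal for a single linear constraint, so the minimum cost is $3.56.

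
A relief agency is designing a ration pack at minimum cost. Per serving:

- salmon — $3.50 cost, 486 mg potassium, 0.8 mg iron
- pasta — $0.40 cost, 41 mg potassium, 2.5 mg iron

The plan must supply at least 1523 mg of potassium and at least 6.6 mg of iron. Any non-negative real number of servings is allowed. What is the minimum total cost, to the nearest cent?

salmon only: max(1523/486, 6.6/0.8) = 8.25 servings → $28.88.
pasta only: max(1523/41, 6.6/2.5) = 37.15 servings → $14.86.
salmon + pasta with both tight: 2.992 servings and 1.683 servings → $11.14.
The minimum over all feasible corners is $11.14.

$11.14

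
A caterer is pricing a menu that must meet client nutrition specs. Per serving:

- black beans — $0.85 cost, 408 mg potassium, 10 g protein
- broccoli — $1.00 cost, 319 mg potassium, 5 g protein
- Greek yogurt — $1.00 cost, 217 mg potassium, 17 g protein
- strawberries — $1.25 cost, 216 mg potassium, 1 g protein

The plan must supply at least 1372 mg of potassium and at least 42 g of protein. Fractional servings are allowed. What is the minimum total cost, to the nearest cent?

The cheapest plan sits at a corner of the feasible region — with two constraints it uses at most two foods.
black beans only: max(1372/408, 42/10) = 4.2 servings → $3.57.
broccoli only: max(1372/319, 42/5) = 8.4 servings → $8.40.
Greek yogurt only: max(1372/217, 42/17) = 6.323 servings → $6.32.
strawberries only: max(1372/216, 42/1) = 42 servings → $52.50.
black beans + broccoli with both targets exact would need a negative amount; discard.
black beans + Greek yogurt with both tight: 2.982 servings and 0.7167 servings → $3.25.
black beans + strawberries with both targets exact would need a negative amount; discard.
broccoli + Greek yogurt with both tight: 3.276 servings and 1.507 servings → $4.78.
broccoli + strawberries with both targets exact would need a negative amount; discard.
Greek yogurt + strawberries with both tight: 2.229 servings and 4.113 servings → $7.37.
So the least-cost plan costs $3.25.

$3.25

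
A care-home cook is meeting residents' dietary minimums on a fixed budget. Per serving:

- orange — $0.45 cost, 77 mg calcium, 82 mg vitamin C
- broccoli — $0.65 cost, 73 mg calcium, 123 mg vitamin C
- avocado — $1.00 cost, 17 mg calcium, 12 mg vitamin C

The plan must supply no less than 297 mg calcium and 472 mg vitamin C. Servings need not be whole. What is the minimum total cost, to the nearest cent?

$2.50

orange only: max(297/77, 472/82) = 5.756 servings → $2.59.
broccoli only: max(297/73, 472/123) = 4.068 servings → $2.64.
avocado only: max(297/17, 472/12) = 39.33 servings → $39.33.
orange + broccoli with both tight: 0.5954 servings and 3.44 servings → $2.50.
orange + avocado: intersection lies outside the first quadrant.
broccoli + avocado with both tight: 3.671 servings and 1.708 servings → $4.09.
So the least-cost plan costs $2.50.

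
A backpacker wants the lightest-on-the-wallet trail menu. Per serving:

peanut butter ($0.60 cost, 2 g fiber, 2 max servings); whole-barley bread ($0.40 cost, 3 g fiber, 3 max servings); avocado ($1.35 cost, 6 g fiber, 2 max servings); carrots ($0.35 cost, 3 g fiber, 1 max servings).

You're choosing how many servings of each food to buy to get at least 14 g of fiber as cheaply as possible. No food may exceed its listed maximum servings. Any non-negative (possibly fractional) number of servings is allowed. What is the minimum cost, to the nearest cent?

$2.00

Cost per g of fiber: carrots $0.1167, whole-barley bread $0.1333, avocado $0.2250, peanut butter $0.3000.
Take 1 serving of carrots: +3.0 g fiber for $0.35 (total $0.35, still need 11.0 g).
Take 3 servings of whole-barley bread: +9.0 g fiber for $1.20 (total $1.55, still need 2.0 g).
Take 0.3333 servings of avocado: +2.0 g fiber for $0.45 (total $2.00, still need 0.0 g).
Filling from the cheapest source first is optimal under one linear minimum: $2.00.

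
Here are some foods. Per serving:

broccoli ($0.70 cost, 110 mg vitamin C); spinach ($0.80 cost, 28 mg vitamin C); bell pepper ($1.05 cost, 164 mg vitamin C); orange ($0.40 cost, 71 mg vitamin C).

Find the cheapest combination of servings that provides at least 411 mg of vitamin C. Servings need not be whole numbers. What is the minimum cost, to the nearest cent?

Cost per mg of vitamin C: orange $0.0056, broccoli $0.0064, bell pepper $0.0064, spinach $0.0286.
With no serving limits, use only orange: 411 mg / 71 mg = 5.789 servings × $0.40 = $2.32.

$2.32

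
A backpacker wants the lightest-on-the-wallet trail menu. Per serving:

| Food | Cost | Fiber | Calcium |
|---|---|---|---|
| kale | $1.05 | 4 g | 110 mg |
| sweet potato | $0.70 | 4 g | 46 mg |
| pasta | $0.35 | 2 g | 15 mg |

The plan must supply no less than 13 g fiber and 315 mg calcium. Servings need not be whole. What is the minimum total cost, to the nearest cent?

Compare the cost at each extreme point of the feasible region.
kale only: max(13/4, 315/110) = 3.25 servings → $3.41.
sweet potato only: max(13/4, 315/46) = 6.848 servings → $4.79.
pasta only: max(13/2, 315/15) = 21 servings → $7.35.
kale + sweet potato with both tight: 2.586 servings and 0.6641 servings → $3.18.
kale + pasta with both tight: 2.719 servings and 1.062 servings → $3.23.
sweet potato + pasta: intersection lies outside the first quadrant.
Cheapest feasible corner: $3.18.

$3.18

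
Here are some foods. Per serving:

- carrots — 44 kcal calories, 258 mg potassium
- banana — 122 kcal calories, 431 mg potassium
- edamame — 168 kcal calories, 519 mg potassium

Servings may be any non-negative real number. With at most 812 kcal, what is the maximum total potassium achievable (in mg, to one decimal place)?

4761.3 mg

Potassium per kcal: carrots 5.864, banana 3.533, edamame 3.089.
With no serving limits, spend the whole calories allowance on carrots: 812 kcal / 44 kcal × 258 mg = 4761.3 mg.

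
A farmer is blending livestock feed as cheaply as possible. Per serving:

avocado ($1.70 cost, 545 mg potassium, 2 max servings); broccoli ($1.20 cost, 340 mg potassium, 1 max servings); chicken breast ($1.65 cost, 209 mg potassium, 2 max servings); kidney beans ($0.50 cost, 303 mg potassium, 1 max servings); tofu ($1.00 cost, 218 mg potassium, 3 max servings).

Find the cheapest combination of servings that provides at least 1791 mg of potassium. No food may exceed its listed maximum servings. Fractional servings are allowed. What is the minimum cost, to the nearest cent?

$5.37

Cost per mg of potassium: kidney beans $0.0017, avocado $0.0031, broccoli $0.0035, tofu $0.0046, chicken breast $0.0079.
Take 1 serving of kidney beans: +303.0 mg potassium for $0.50 (total $0.50, still need 1488.0 mg).
Take 2 servings of avocado: +1090.0 mg potassium for $3.40 (total $3.90, still need 398.0 mg).
Take 1 serving of broccoli: +340.0 mg potassium for $1.20 (total $5.10, still need 58.0 mg).
Take 0.2661 servings of tofu: +58.0 mg potassium for $0.27 (total $5.37, still need 0.0 mg).
Greedy by cheapest-per-mg is optimal for a single linear constraint, so the minimum cost is $5.37.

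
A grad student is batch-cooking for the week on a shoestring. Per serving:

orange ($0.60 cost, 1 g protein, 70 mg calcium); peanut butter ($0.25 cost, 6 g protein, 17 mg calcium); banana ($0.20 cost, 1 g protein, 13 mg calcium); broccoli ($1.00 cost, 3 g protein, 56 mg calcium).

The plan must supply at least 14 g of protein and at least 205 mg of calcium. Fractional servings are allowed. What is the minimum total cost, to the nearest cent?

$1.96

orange only: max(14/1, 205/70) = 14 servings → $8.40.
peanut butter only: max(14/6, 205/17) = 12.06 servings → $3.01.
banana only: max(14/1, 205/13) = 15.77 servings → $3.15.
broccoli only: max(14/3, 205/56) = 4.667 servings → $4.67.
orange + peanut butter with both tight: 2.462 servings and 1.923 servings → $1.96.
orange + banana with both tight: 0.4035 servings and 13.6 servings → $2.96.
orange + broccoli: the both-tight solution has a negative serving — not a feasible corner.
peanut butter + banana with both targets exact would need a negative amount; discard.
peanut butter + broccoli with both tight: 0.593 servings and 3.481 servings → $3.63.
banana + broccoli with both tight: 9.941 servings and 1.353 servings → $3.34.
Cheapest feasible corner: $1.96.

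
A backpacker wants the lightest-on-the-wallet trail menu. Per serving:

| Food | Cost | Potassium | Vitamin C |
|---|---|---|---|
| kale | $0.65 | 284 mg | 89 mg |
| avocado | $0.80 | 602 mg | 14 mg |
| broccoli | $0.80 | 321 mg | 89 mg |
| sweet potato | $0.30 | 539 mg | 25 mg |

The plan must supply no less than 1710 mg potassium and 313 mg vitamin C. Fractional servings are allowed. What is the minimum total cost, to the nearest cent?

Check every corner: each single food scaled to meet both minima, and each pair solved so both constraints bind.
kale only: max(1710/284, 313/89) = 6.021 servings → $3.91.
avocado only: max(1710/602, 313/14) = 22.36 servings → $17.89.
broccoli only: max(1710/321, 313/89) = 5.327 servings → $4.26.
sweet potato only: max(1710/539, 313/25) = 12.52 servings → $3.76.
kale + avocado with both tight: 3.316 servings and 1.276 servings → $3.18.
kale + broccoli: the both-tight solution has a negative serving — not a feasible corner.
kale + sweet potato with both tight: 3.082 servings and 1.549 servings → $2.47.
avocado + broccoli with both tight: 1.054 servings and 3.351 servings → $3.52.
avocado + sweet potato: intersection lies outside the first quadrant.
broccoli + sweet potato with both tight: 3.153 servings and 1.295 servings → $2.91.
So the least-cost plan costs $2.47.

$2.47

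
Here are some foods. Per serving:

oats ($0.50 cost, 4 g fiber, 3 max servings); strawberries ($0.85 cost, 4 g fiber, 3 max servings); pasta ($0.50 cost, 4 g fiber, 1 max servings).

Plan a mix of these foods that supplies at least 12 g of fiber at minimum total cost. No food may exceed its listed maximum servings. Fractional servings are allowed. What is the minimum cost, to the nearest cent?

$1.50

Cost per g of fiber: oats $0.1250, pasta $0.1250, strawberries $0.2125.
Take 3 servings of oats: +12.0 g fiber for $1.50 (total $1.50, still need 0.0 g).
Greedy by cheapest-per-g is optimal for a single linear constraint, so the minimum cost is $1.50.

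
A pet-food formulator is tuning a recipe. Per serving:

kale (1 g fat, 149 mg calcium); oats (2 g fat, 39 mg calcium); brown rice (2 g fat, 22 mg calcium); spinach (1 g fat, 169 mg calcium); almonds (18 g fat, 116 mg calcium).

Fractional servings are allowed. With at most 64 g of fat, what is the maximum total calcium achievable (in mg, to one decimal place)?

10816.0 mg

Calcium per g fat: spinach 169, kale 149, oats 19.5, brown rice 11, almonds 6.444.
With no serving limits, spend the whole fat allowance on spinach: 64 g / 1 g × 169 mg = 10816.0 mg.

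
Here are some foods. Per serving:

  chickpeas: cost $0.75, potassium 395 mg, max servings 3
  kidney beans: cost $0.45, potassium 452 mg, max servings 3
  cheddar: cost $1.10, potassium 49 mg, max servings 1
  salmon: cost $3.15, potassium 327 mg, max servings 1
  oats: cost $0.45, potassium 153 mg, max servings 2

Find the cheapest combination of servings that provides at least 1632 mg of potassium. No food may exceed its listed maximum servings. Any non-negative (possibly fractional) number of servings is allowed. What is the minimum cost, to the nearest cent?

Cost per mg of potassium: kidney beans $0.0010, chickpeas $0.0019, oats $0.0029, salmon $0.0096, cheddar $0.0224.
Take 3 servings of kidney beans: +1356.0 mg potassium for $1.35 (total $1.35, still need 276.0 mg).
Take 0.6987 servings of chickpeas: +276.0 mg potassium for $0.52 (total $1.87, still need 0.0 mg).
Greedy by cheapest-per-mg is optimal for a single linear constraint, so the minimum cost is $1.87.

$1.87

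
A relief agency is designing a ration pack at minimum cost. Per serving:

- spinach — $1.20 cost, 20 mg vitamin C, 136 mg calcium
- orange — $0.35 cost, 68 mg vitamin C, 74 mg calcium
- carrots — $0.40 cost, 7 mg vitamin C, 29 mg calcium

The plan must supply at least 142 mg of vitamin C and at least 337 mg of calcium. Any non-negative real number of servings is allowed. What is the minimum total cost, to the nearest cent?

$1.59

spinach only: max(142/20, 337/136) = 7.1 servings → $8.52.
orange only: max(142/68, 337/74) = 4.554 servings → $1.59.
carrots only: max(142/7, 337/29) = 20.29 servings → $8.11.
spinach + orange with both tight: 1.597 servings and 1.618 servings → $2.48.
spinach + carrots: the both-tight solution has a negative serving — not a feasible corner.
orange + carrots with both tight: 1.21 servings and 8.534 servings → $3.84.
Cheapest feasible corner: $1.59.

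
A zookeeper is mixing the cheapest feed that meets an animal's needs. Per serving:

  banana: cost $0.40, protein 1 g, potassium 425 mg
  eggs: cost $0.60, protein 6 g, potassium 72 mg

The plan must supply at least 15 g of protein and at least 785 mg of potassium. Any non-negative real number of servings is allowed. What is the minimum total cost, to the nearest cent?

$1.94

banana only: max(15/1, 785/425) = 15 servings → $6.00.
eggs only: max(15/6, 785/72) = 10.9 servings → $6.54.
banana + eggs with both tight: 1.465 servings and 2.256 servings → $1.94.
So the least-cost plan costs $1.94.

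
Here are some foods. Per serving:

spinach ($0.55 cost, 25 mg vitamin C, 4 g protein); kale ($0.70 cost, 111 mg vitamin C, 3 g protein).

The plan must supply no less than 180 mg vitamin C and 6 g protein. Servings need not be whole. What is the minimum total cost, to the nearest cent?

$1.27

spinach only: max(180/25, 6/4) = 7.2 servings → $3.96.
kale only: max(180/111, 6/3) = 2 servings → $1.40.
spinach + kale with both tight: 0.3415 servings and 1.545 servings → $1.27.
The minimum over all feasible corners is $1.27.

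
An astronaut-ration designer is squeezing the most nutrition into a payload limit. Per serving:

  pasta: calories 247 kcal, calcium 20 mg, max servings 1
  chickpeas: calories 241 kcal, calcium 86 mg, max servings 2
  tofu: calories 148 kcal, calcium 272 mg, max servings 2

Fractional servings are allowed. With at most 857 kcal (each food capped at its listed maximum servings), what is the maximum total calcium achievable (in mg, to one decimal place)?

722.4 mg

Calcium per kcal: tofu 1.838, chickpeas 0.3568, pasta 0.08097.
Take 2 servings of tofu: uses 296 kcal, +544.0 mg calcium (running total 544.0 mg).
Take 2 servings of chickpeas: uses 482 kcal, +172.0 mg calcium (running total 716.0 mg).
Take 0.3198 servings of pasta: uses 79 kcal, +6.4 mg calcium (running total 722.4 mg).
Greedy by best ratio exhausts the calories allowance optimally: 722.4 mg.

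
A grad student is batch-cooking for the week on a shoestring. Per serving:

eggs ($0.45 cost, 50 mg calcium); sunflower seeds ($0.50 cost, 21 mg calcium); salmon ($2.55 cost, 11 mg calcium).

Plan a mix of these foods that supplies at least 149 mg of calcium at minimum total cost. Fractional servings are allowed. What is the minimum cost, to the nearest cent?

Cost per mg of calcium: eggs $0.0090, sunflower seeds $0.0238, salmon $0.2318.
With no serving limits, use only eggs: 149 mg / 50 mg = 2.98 servings × $0.45 = $1.34.

$1.34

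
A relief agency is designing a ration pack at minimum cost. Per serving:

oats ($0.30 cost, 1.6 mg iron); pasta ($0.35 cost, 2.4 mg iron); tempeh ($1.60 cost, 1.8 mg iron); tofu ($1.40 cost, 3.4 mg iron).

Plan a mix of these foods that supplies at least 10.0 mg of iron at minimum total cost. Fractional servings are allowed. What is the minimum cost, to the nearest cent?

Cost per mg of iron: pasta $0.1458, oats $0.1875, tofu $0.4118, tempeh $0.8889.
With no serving limits, use only pasta: 10.0 mg / 2.4 mg = 4.167 servings × $0.35 = $1.46.

$1.46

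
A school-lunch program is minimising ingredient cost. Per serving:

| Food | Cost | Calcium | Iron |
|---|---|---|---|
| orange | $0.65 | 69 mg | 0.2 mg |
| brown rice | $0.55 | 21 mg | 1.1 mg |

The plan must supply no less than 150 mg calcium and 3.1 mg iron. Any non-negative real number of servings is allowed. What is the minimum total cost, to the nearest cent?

Compare the cost at each extreme point of the feasible region.
orange only: max(150/69, 3.1/0.2) = 15.5 servings → $10.07.
brown rice only: max(150/21, 3.1/1.1) = 7.143 servings → $3.93.
orange + brown rice with both tight: 1.393 servings and 2.565 servings → $2.32.
Cheapest feasible corner: $2.32.

$2.32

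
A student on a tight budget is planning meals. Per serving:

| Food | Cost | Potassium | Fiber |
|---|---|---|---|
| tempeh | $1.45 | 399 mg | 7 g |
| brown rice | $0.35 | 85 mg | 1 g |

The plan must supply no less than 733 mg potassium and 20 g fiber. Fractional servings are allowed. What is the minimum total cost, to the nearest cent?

$4.14

Check every corner: each single food scaled to meet both minima, and each pair solved so both constraints bind.
tempeh only: max(733/399, 20/7) = 2.857 servings → $4.14.
brown rice only: max(733/85, 20/1) = 20 servings → $7.00.
tempeh + brown rice: the both-tight solution has a negative serving — not a feasible corner.
So the least-cost plan costs $4.14.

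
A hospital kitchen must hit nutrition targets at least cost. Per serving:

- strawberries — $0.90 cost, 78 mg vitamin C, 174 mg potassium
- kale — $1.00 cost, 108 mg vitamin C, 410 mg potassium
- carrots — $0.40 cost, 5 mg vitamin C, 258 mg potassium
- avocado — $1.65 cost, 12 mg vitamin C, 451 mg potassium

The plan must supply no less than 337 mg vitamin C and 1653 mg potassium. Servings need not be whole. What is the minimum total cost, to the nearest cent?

Minimising a linear cost over {vitamin C ≥ 337, potassium ≥ 1653, servings ≥ 0} — the optimum is at a vertex, using one or two foods.
strawberries only: max(337/78, 1653/174) = 9.5 servings → $8.55.
kale only: max(337/108, 1653/410) = 4.032 servings → $4.03.
carrots only: max(337/5, 1653/258) = 67.4 servings → $26.96.
avocado only: max(337/12, 1653/451) = 28.08 servings → $46.34.
strawberries + kale: intersection lies outside the first quadrant.
strawberries + carrots with both tight: 4.086 servings and 3.651 servings → $5.14.
strawberries + avocado with both tight: 3.994 servings and 2.124 servings → $7.10.
kale + carrots with both tight: 3.048 servings and 1.563 servings → $3.67.
kale + avocado with both tight: 3.018 servings and 0.9216 servings → $4.54.
carrots + avocado with both targets exact would need a negative amount; discard.
Cheapest feasible corner: $3.67.

$3.67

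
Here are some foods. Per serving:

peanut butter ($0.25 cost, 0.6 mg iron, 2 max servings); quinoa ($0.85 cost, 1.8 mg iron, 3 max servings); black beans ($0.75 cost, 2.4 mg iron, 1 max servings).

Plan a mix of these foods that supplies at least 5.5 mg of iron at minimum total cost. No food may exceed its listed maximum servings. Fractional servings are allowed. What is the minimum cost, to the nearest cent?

$2.15

Cost per mg of iron: black beans $0.3125, peanut butter $0.4167, quinoa $0.4722.
Take 1 serving of black beans: +2.4 mg iron for $0.75 (total $0.75, still need 3.1 mg).
Take 2 servings of peanut butter: +1.2 mg iron for $0.50 (total $1.25, still need 1.9 mg).
Take 1.056 servings of quinoa: +1.9 mg iron for $0.90 (total $2.15, still need 0.0 mg).
Filling from the cheapest source first is optimal under one linear minimum: $2.15.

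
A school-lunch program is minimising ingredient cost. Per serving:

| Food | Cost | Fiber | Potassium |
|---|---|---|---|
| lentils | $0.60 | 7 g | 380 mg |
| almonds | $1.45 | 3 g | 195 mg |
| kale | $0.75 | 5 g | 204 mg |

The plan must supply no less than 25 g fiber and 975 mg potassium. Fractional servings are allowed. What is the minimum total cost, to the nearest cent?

$2.14

Two binding constraints pin down two serving amounts, so the optimal mix uses at most two foods. The candidates are each food alone (scaled to the tighter of fiber/potassium) and each pair with both constraints tight.
lentils only: max(25/7, 975/380) = 3.571 servings → $2.14.
almonds only: max(25/3, 975/195) = 8.333 servings → $12.08.
kale only: max(25/5, 975/204) = 5 servings → $3.75.
lentils + almonds: the both-tight solution has a negative serving — not a feasible corner.
lentils + kale: the both-tight solution has a negative serving — not a feasible corner.
almonds + kale with both targets exact would need a negative amount; discard.
Cheapest feasible corner: $2.14.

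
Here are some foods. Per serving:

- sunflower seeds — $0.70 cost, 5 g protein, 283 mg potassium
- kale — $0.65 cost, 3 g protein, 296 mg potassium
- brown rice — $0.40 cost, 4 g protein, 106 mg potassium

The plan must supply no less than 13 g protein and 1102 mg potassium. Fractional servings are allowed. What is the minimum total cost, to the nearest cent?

$2.49

sunflower seeds only: max(13/5, 1102/283) = 3.894 servings → $2.73.
kale only: max(13/3, 1102/296) = 4.333 servings → $2.82.
brown rice only: max(13/4, 1102/106) = 10.4 servings → $4.16.
sunflower seeds + kale with both tight: 0.859 servings and 2.902 servings → $2.49.
sunflower seeds + brown rice: intersection lies outside the first quadrant.
kale + brown rice with both tight: 3.499 servings and 0.6259 servings → $2.52.
Cheapest feasible corner: $2.49.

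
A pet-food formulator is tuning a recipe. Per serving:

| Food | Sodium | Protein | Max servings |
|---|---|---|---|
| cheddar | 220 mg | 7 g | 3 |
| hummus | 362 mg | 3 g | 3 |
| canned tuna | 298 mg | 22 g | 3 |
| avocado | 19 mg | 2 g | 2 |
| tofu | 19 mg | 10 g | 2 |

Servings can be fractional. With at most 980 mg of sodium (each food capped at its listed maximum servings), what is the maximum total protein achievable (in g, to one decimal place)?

90.3 g

Protein per mg sodium: tofu 0.5263, avocado 0.1053, canned tuna 0.07383, cheddar 0.03182, hummus 0.008287.
Take 2 servings of tofu: uses 38 mg sodium, +20.0 g protein (running total 20.0 g).
Take 2 servings of avocado: uses 38 mg sodium, +4.0 g protein (running total 24.0 g).
Take 3 servings of canned tuna: uses 894 mg sodium, +66.0 g protein (running total 90.0 g).
Take 0.04545 servings of cheddar: uses 10 mg sodium, +0.3 g protein (running total 90.3 g).
Greedy by best ratio exhausts the sodium allowance optimally: 90.3 g.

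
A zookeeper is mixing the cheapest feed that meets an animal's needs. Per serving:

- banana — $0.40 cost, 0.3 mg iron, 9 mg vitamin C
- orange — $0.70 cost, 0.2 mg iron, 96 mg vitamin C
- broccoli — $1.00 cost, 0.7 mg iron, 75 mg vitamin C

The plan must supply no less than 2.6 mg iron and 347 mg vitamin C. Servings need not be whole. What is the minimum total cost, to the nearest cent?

$4.09

Compare the cost at each extreme point of the feasible region.
banana only: max(2.6/0.3, 347/9) = 38.56 servings → $15.42.
orange only: max(2.6/0.2, 347/96) = 13 servings → $9.10.
broccoli only: max(2.6/0.7, 347/75) = 4.627 servings → $4.63.
banana + orange with both tight: 6.674 servings and 2.989 servings → $4.76.
banana + broccoli with both targets exact would need a negative amount; discard.
orange + broccoli with both tight: 0.9176 servings and 3.452 servings → $4.09.
Cheapest feasible corner: $4.09.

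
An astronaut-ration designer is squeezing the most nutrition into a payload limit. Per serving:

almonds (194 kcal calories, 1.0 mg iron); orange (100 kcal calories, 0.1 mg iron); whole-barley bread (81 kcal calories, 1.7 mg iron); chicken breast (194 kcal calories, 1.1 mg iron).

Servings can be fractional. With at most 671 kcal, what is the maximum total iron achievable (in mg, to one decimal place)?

14.1 mg

Iron per kcal: whole-barley bread 0.02099, chicken breast 0.00567, almonds 0.005155, orange 0.001.
With no serving limits, spend the whole calories allowance on whole-barley bread: 671 kcal / 81 kcal × 1.7 mg = 14.1 mg.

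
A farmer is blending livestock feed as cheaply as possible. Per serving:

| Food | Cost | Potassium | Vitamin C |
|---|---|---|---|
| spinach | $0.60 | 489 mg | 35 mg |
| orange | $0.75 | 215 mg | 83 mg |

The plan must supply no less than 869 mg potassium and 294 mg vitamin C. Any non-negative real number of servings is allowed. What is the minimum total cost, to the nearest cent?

$2.73

At the optimum either one food covers both requirements or two foods hit both targets exactly; no other combination can be cheaper.
spinach only: max(869/489, 294/35) = 8.4 servings → $5.04.
orange only: max(869/215, 294/83) = 4.042 servings → $3.03.
spinach + orange with both tight: 0.2697 servings and 3.428 servings → $2.73.
The minimum over all feasible corners is $2.73.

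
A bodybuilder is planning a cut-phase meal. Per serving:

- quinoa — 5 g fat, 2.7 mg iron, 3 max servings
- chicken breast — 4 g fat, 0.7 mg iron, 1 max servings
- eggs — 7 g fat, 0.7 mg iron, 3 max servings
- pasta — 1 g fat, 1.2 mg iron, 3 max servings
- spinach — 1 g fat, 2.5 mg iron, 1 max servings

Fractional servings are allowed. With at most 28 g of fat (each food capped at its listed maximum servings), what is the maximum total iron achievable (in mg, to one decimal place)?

Iron per g fat: spinach 2.5, pasta 1.2, quinoa 0.54, chicken breast 0.175, eggs 0.1.
Take 1 serving of spinach: uses 1 g fat, +2.5 mg iron (running total 2.5 mg).
Take 3 servings of pasta: uses 3 g fat, +3.6 mg iron (running total 6.1 mg).
Take 3 servings of quinoa: uses 15 g fat, +8.1 mg iron (running total 14.2 mg).
Take 1 serving of chicken breast: uses 4 g fat, +0.7 mg iron (running total 14.9 mg).
Take 0.7143 servings of eggs: uses 5 g fat, +0.5 mg iron (running total 15.4 mg).
Greedy by best ratio exhausts the fat allowance optimally: 15.4 mg.

15.4 mg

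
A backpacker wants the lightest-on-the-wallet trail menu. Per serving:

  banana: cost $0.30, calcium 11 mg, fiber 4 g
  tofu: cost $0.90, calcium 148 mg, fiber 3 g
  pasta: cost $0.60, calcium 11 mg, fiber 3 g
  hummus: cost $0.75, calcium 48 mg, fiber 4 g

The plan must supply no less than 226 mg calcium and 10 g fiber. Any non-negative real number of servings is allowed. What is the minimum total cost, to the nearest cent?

banana only: max(226/11, 10/4) = 20.55 servings → $6.16.
tofu only: max(226/148, 10/3) = 3.333 servings → $3.00.
pasta only: max(226/11, 10/3) = 20.55 servings → $12.33.
hummus only: max(226/48, 10/4) = 4.708 servings → $3.53.
banana + tofu with both tight: 1.435 servings and 1.42 servings → $1.71.
banana + pasta: intersection lies outside the first quadrant.
banana + hummus: intersection lies outside the first quadrant.
tofu + pasta with both tight: 1.382 servings and 1.951 servings → $2.41.
tofu + hummus with both tight: 0.9464 servings and 1.79 servings → $2.19.
pasta + hummus: the both-tight solution has a negative serving — not a feasible corner.
So the least-cost plan costs $1.71.

$1.71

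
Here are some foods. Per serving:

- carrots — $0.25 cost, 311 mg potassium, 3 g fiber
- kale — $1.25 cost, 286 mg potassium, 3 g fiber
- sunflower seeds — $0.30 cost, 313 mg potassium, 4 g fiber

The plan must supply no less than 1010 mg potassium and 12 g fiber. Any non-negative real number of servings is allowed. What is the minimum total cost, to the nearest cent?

$0.92

This is a tiny linear program; its minimum lies at a vertex of the feasible set. List the vertices and price them.
carrots only: max(1010/311, 12/3) = 4 servings → $1.00.
kale only: max(1010/286, 12/3) = 4 servings → $5.00.
sunflower seeds only: max(1010/313, 12/4) = 3.227 servings → $0.97.
carrots + kale: the both-tight solution has a negative serving — not a feasible corner.
carrots + sunflower seeds with both tight: 0.9311 servings and 2.302 servings → $0.92.
kale + sunflower seeds with both tight: 1.385 servings and 1.961 servings → $2.32.
The minimum over all feasible corners is $0.92.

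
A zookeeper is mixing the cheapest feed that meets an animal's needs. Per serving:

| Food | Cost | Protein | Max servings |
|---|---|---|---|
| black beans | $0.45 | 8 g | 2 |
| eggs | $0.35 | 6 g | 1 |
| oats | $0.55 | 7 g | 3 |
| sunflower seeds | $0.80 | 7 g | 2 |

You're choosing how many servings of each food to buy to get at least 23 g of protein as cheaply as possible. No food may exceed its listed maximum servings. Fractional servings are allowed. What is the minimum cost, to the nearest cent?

Cost per g of protein: black beans $0.0563, eggs $0.0583, oats $0.0786, sunflower seeds $0.1143.
Take 2 servings of black beans: +16.0 g protein for $0.90 (total $0.90, still need 7.0 g).
Take 1 serving of eggs: +6.0 g protein for $0.35 (total $1.25, still need 1.0 g).
Take 0.1429 servings of oats: +1.0 g protein for $0.08 (total $1.33, still need 0.0 g).
Greedy by cheapest-per-g is optimal for a single linear constraint, so the minimum cost is $1.33.

$1.33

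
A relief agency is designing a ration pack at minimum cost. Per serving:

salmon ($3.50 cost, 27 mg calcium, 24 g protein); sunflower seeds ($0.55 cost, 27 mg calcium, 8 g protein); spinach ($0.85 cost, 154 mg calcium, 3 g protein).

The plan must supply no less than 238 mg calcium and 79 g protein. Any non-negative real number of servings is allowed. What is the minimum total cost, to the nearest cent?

$5.43

The cheapest plan sits at a corner of the feasible region — with two constraints it uses at most two foods.
salmon only: max(238/27, 79/24) = 8.815 servings → $30.85.
sunflower seeds only: max(238/27, 79/8) = 9.875 servings → $5.43.
spinach only: max(238/154, 79/3) = 26.33 servings → $22.38.
salmon + sunflower seeds with both tight: 0.5301 servings and 8.285 servings → $6.41.
salmon + spinach with both tight: 3.168 servings and 0.99 servings → $11.93.
sunflower seeds + spinach: the both-tight solution has a negative serving — not a feasible corner.
Cheapest feasible corner: $5.43.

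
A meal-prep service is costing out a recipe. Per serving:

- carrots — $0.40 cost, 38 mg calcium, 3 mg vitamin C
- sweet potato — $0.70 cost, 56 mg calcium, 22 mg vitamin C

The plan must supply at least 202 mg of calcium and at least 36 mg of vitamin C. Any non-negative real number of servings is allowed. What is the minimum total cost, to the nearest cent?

$2.25

The cheapest plan sits at a corner of the feasible region — with two constraints it uses at most two foods.
carrots only: max(202/38, 36/3) = 12 servings → $4.80.
sweet potato only: max(202/56, 36/22) = 3.607 servings → $2.52.
carrots + sweet potato with both tight: 3.635 servings and 1.141 servings → $2.25.
Cheapest feasible corner: $2.25.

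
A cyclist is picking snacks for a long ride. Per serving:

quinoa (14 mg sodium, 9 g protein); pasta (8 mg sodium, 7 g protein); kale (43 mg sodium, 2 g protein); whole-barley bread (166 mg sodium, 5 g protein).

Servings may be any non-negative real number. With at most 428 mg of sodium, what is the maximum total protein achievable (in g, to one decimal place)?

Protein per mg sodium: pasta 0.875, quinoa 0.6429, kale 0.04651, whole-barley bread 0.03012.
With no serving limits, spend the whole sodium allowance on pasta: 428 mg / 8 mg × 7 g = 374.5 g.

374.5 g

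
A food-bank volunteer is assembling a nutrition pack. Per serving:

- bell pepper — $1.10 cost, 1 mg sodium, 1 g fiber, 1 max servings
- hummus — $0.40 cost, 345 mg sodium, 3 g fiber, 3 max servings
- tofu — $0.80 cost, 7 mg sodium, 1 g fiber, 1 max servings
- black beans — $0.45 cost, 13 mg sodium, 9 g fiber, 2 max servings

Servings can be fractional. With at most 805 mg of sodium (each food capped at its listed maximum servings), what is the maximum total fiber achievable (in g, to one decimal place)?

Fiber per mg sodium: bell pepper 1, black beans 0.6923, tofu 0.1429, hummus 0.008696.
Take 1 serving of bell pepper: uses 1 mg sodium, +1.0 g fiber (running total 1.0 g).
Take 2 servings of black beans: uses 26 mg sodium, +18.0 g fiber (running total 19.0 g).
Take 1 serving of tofu: uses 7 mg sodium, +1.0 g fiber (running total 20.0 g).
Take 2.235 servings of hummus: uses 771 mg sodium, +6.7 g fiber (running total 26.7 g).
Filling greedily by fiber-per-mg sodium is optimal for one linear limit, giving 26.7 g.

26.7 g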